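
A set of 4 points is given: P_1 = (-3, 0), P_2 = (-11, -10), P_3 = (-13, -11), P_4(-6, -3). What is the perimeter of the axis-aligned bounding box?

42

Width = max x − min x = -3 − (-13) = 10.
Height = max y − min y = 0 − (-11) = 11.
Perimeter = 2(10 + 11) = 42.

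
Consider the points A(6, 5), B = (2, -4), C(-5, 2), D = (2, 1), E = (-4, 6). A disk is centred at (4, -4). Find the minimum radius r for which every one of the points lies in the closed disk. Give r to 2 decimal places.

The required radius is the distance from (4, -4) to the farthest point.
Squared distances: 85, 4, 117, 29, 164.
Maximum is 164, attained at E.
r = √164 ≈ 12.81.

12.81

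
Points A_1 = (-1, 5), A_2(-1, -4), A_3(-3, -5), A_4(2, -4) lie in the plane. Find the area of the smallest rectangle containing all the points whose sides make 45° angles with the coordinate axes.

72

In coordinates u = x + y, v = x − y the rectangle is axis-aligned; the map (x,y)→(u,v) scales areas by 2.
u-values: 4, -5, -8, -2; range = 4 − (-8) = 12.
v-values: -6, 3, 2, 6; range = 6 − (-6) = 12.
Area = (12 × 12) / 2 = 72.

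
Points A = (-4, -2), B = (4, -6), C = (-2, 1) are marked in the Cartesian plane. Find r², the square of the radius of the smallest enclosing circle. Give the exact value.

21.58203125

Side lengths²: AB² = 80, AC² = 13, BC² = 85.
Since BC² = 85 < 80 + 13 = 93, the triangle is acute, so the smallest enclosing circle is the circumcircle.
Circumcentre = (0.5625, -2.875), r² = 21.58203125.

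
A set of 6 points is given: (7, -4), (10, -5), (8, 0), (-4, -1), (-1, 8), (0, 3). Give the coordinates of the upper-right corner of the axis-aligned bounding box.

x-range [-4, 10], y-range [-5, 8].
The upper-right corner is (10, 8).

(10, 8)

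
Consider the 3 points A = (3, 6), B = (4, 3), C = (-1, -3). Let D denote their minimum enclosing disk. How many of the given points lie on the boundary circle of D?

2

Side lengths²: AB² = 10, AC² = 97, BC² = 61.
Since AC² = 97 ≥ 61 + 10 = 71, the angle opposite AC is not acute, so the smallest enclosing circle has AC as diameter.
Centre = midpoint of AC = (1, 1.5), r² = 97/4 = 24.25.
The points at distance exactly r from the centre are A, C — 2 points.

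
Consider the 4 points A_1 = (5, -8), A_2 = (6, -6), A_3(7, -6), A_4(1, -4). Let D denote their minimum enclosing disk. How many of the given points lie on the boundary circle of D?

The farthest pair is A_3–A_4 with squared distance 40. The circle on this segment as diameter has centre (4, -5) and r² = 40/4 = 10.
Check A_1: distance² to centre = 10 ≤ 10, so it lies inside.
All remaining points lie in this disk, and no smaller disk contains both endpoints, so this is the minimum enclosing circle.
The points at distance exactly r from the centre are A_1, A_3, A_4 — 3 points.

3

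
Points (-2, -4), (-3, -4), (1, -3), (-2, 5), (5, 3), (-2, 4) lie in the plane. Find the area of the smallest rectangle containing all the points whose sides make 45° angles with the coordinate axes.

82.5

In coordinates u = x + y, v = x − y the rectangle is axis-aligned; the map (x,y)→(u,v) scales areas by 2.
u-values: -6, -7, -2, 3, 8, 2; range = 8 − (-7) = 15.
v-values: 2, 1, 4, -7, 2, -6; range = 4 − (-7) = 11.
Area = (15 × 11) / 2 = 82.5.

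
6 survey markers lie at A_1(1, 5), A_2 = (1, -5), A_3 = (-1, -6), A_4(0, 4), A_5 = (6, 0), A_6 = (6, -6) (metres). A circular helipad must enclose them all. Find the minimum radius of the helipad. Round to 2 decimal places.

6.14

The minimum enclosing circle is determined by three boundary points: A_1, A_3, A_6.
Their circumcentre is (2.5, -21/22) with r² = 9125/242.
The farthest remaining point A_4 is at distance² 7453/242 ≤ 9125/242.
r = √(9125/242) ≈ 6.14.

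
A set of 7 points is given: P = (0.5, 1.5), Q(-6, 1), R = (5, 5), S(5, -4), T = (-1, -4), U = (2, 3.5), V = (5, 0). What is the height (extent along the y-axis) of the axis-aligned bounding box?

9

max y = 5, min y = -4, so height = 9.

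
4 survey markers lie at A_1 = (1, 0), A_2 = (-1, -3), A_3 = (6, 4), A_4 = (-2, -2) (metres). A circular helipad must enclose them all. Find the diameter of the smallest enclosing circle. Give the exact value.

The farthest pair is A_3–A_4 with squared distance 100. The circle on this segment as diameter has centre (2, 1) and r² = 100/4 = 25.
Check A_1: distance² to centre = 2 ≤ 25, so it lies inside.
All remaining points lie in this disk, and no smaller disk contains both endpoints, so this is the minimum enclosing circle.
Diameter = 2r = 2√25 = 10.

10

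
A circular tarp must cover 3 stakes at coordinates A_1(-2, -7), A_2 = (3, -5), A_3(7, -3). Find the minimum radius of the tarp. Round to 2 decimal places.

4.92

Side lengths²: A_1A_2² = 29, A_1A_3² = 97, A_2A_3² = 20.
Since A_1A_3² = 97 ≥ 29 + 20 = 49, the angle opposite A_1A_3 is not acute, so the smallest enclosing circle has A_1A_3 as diameter.
Centre = midpoint of A_1A_3 = (2.5, -5), r² = 97/4 = 24.25.
r = √(24.25) ≈ 4.92.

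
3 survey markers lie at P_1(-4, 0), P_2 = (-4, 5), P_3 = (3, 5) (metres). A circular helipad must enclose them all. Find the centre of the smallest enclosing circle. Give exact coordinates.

Side lengths²: P_1P_2² = 25, P_1P_3² = 74, P_2P_3² = 49.
Since P_1P_3² = 74 ≥ 49 + 25 = 74, the angle opposite P_1P_3 is not acute, so the smallest enclosing circle has P_1P_3 as diameter.
Centre = midpoint of P_1P_3 = (-0.5, 2.5), r² = 74/4 = 18.5.
Centre = (-0.5, 2.5).

(-0.5, 2.5)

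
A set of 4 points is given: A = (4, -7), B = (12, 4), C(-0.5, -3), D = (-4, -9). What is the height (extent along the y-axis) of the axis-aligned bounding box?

max y = 4, min y = -9, so height = 13.

13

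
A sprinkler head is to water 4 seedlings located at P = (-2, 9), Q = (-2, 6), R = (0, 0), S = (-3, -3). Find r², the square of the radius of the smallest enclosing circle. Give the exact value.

36.25

The farthest pair is P–S with squared distance 145. The circle on this segment as diameter has centre (-2.5, 3) and r² = 145/4 = 36.25.
Check Q: distance² to centre = 9.25 ≤ 36.25, so it lies inside.
All remaining points lie in this disk, and no smaller disk contains both endpoints, so this is the minimum enclosing circle.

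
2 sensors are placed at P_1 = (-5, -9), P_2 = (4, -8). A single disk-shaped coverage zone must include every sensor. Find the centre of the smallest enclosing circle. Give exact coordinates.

The smallest circle enclosing two points has them as diameter endpoints.
Centre = midpoint = (-0.5, -8.5); r² = |P_1P_2|²/4 = 82/4 = 20.5.
Centre = (-0.5, -8.5).

(-0.5, -8.5)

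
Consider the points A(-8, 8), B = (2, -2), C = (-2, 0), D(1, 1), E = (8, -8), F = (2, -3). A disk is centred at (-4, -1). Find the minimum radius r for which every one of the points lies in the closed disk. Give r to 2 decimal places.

13.89

The required radius is the distance from (-4, -1) to the farthest point.
Squared distances: 97, 37, 5, 29, 193, 40.
Maximum is 193, attained at E.
r = √193 ≈ 13.89.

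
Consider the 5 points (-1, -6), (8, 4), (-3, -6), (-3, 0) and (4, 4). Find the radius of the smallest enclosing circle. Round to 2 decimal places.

By Welzl's lemma the MEC is supported by two points (diametrically opposite) or three points (on a circumcircle).
The farthest pair is (8, 4)–(-3, -6) with squared distance 221. The circle on this segment as diameter has centre (2.5, -1) and r² = 221/4 = 55.25.
Check (-1, -6): distance² to centre = 37.25 ≤ 55.25, so it lies inside.
All remaining points lie in this disk, and no smaller disk contains both endpoints, so this is the minimum enclosing circle.
r = √(55.25) ≈ 7.43.

7.43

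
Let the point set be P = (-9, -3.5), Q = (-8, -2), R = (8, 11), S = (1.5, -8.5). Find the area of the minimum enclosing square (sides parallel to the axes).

380.25

The bounding box has width 17 and height 19.5.
An axis-aligned square enclosing the set must have side ≥ max(width, height).
So the minimum side is max(17, 19.5) = 19.5.
Area = 19.5² = 380.25.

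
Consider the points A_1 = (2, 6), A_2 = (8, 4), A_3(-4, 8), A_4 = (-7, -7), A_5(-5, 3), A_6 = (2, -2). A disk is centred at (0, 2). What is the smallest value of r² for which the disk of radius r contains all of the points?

130

The required radius is the distance from (0, 2) to the farthest point.
Squared distances: 20, 68, 52, 130, 26, 20.
Maximum is 130, attained at A_4.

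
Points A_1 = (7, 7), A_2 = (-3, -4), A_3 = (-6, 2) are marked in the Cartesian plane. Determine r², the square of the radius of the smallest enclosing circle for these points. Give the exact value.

Side lengths²: A_1A_2² = 221, A_1A_3² = 194, A_2A_3² = 45.
Since A_1A_2² = 221 < 194 + 45 = 239, the triangle is acute, so the smallest enclosing circle is the circumcircle.
Circumcentre = (91/62, 123/62), r² = 107185/1922.

107185/1922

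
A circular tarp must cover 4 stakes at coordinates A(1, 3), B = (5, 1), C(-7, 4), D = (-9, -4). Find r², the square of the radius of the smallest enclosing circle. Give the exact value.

The farthest pair is B–D with squared distance 221. The circle on this segment as diameter has centre (-2, -1.5) and r² = 221/4 = 55.25.
Check A: distance² to centre = 29.25 ≤ 55.25, so it lies inside.
All remaining points lie in this disk, and no smaller disk contains both endpoints, so this is the minimum enclosing circle.

55.25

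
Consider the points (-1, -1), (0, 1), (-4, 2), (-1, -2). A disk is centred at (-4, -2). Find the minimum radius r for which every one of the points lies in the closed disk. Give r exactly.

The required radius is the distance from (-4, -2) to the farthest point.
Squared distances: 10, 25, 16, 9.
Maximum is 25, attained at (0, 1).
r = √25 = 5.

5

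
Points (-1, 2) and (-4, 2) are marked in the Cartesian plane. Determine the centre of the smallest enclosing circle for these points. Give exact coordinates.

(-2.5, 2)

The smallest circle enclosing two points has them as diameter endpoints.
Centre = midpoint = (-2.5, 2); r² = |(-1, 2)−(-4, 2)|²/4 = 9/4 = 2.25.
Centre = (-2.5, 2).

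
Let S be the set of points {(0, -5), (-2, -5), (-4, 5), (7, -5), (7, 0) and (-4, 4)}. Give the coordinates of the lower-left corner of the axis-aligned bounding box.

(-4, -5)

x-range [-4, 7], y-range [-5, 5].
The lower-left corner is (-4, -5).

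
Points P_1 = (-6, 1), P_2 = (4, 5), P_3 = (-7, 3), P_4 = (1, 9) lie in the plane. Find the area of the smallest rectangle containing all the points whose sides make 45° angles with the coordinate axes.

In coordinates u = x + y, v = x − y the rectangle is axis-aligned; the map (x,y)→(u,v) scales areas by 2.
u-values: -5, 9, -4, 10; range = 10 − (-5) = 15.
v-values: -7, -1, -10, -8; range = -1 − (-10) = 9.
Area = (15 × 9) / 2 = 67.5.

67.5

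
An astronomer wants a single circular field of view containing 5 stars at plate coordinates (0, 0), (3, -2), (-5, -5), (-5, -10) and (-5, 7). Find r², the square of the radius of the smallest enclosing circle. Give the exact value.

By Welzl's lemma the MEC is supported by two points (diametrically opposite) or three points (on a circumcircle).
The farthest pair is (-5, -10)–(-5, 7) with squared distance 289. The circle on this segment as diameter has centre (-5, -1.5) and r² = 289/4 = 72.25.
Check (0, 0): distance² to centre = 27.25 ≤ 72.25, so it lies inside.
All remaining points lie in this disk, and no smaller disk contains both endpoints, so this is the minimum enclosing circle.

72.25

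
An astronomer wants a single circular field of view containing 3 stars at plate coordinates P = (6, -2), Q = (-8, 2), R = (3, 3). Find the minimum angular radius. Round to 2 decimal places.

7.28

Side lengths²: PQ² = 212, PR² = 34, QR² = 122.
Since PQ² = 212 ≥ 122 + 34 = 156, the angle opposite PQ is not acute, so the smallest enclosing circle has PQ as diameter.
Centre = midpoint of PQ = (-1, 0), r² = 212/4 = 53.
r = √53 ≈ 7.28.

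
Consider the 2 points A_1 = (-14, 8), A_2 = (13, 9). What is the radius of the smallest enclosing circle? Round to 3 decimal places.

13.509

The smallest circle enclosing two points has them as diameter endpoints.
Centre = midpoint = (-0.5, 8.5); r² = |A_1A_2|²/4 = 730/4 = 182.5.
r = √(182.5) ≈ 13.509.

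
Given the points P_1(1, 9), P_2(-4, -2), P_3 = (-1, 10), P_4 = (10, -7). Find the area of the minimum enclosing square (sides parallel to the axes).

289

The bounding box has width 14 and height 17.
An axis-aligned square enclosing the set must have side ≥ max(width, height).
So the minimum side is max(14, 17) = 17.
Area = 17² = 289.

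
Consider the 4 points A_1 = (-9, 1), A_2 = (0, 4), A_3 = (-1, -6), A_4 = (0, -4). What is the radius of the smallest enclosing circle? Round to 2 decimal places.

A smallest enclosing disk is always determined by at most three of the input points on its boundary.
The minimum enclosing circle is determined by three boundary points: A_1, A_2, A_3.
Their circumcentre is (-199/58, -41/58) with r² = 57065/1682.
The farthest remaining point A_4 is at distance² 38041/1682 ≤ 57065/1682.
r = √(57065/1682) ≈ 5.82.

5.82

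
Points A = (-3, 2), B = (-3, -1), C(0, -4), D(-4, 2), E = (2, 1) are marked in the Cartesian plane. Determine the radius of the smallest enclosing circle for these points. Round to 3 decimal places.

3.691

A smallest enclosing disk is always determined by at most three of the input points on its boundary.
The minimum enclosing circle is determined by three boundary points: C, D, E.
Their circumcentre is (-1.34375, -0.5625) with r² = 13.6220703125.
The farthest remaining point A is at distance² 9.3095703125 ≤ 13.6220703125.
r = √(13.6220703125) ≈ 3.691.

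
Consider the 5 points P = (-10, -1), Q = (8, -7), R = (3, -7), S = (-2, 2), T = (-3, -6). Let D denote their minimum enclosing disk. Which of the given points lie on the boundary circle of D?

P, Q

A smallest enclosing disk is always determined by at most three of the input points on its boundary.
The farthest pair is P–Q with squared distance 360. The circle on this segment as diameter has centre (-1, -4) and r² = 360/4 = 90.
Check R: distance² to centre = 25 ≤ 90, so it lies inside.
All remaining points lie in this disk, and no smaller disk contains both endpoints, so this is the minimum enclosing circle.
The points at distance exactly r from the centre are P, Q — 2 points.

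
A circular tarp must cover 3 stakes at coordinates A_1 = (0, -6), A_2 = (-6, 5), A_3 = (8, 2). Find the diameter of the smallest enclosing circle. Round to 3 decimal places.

14.924

Side lengths²: A_1A_2² = 157, A_1A_3² = 128, A_2A_3² = 205.
Since A_2A_3² = 205 < 157 + 128 = 285, the triangle is acute, so the smallest enclosing circle is the circumcircle.
Circumcentre = (19/34, 49/34), r² = 32185/578.
Diameter = 2r = 2√(32185/578) ≈ 14.924.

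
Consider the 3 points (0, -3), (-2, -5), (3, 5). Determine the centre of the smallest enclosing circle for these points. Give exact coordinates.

(0.5, 0)

Call the three points A, B, C in the order given.
Side lengths²: AB² = 8, AC² = 73, BC² = 125.
Since BC² = 125 ≥ 73 + 8 = 81, the angle opposite BC is not acute, so the smallest enclosing circle has BC as diameter.
Centre = midpoint of BC = (0.5, 0), r² = 125/4 = 31.25.
Centre = (0.5, 0).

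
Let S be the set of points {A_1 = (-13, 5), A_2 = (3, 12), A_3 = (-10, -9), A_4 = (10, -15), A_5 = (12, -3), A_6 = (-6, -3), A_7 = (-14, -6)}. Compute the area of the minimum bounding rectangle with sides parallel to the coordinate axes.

x ranges over [-14, 12], width 26.
y ranges over [-15, 12], height 27.
Area = 26 × 27 = 702.

702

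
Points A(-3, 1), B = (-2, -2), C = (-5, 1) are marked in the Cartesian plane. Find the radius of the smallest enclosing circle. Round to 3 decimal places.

2.121

Side lengths²: AB² = 10, AC² = 4, BC² = 18.
Since BC² = 18 ≥ 10 + 4 = 14, the angle opposite BC is not acute, so the smallest enclosing circle has BC as diameter.
Centre = midpoint of BC = (-3.5, -0.5), r² = 18/4 = 4.5.
r = √(4.5) ≈ 2.121.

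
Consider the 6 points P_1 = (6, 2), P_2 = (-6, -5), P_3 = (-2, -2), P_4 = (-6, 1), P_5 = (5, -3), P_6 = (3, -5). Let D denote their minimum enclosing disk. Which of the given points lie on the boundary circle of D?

The farthest pair is P_1–P_2 with squared distance 193. The circle on this segment as diameter has centre (0, -1.5) and r² = 193/4 = 48.25.
Check P_3: distance² to centre = 4.25 ≤ 48.25, so it lies inside.
All remaining points lie in this disk, and no smaller disk contains both endpoints, so this is the minimum enclosing circle.
The points at distance exactly r from the centre are P_1, P_2 — 2 points.

P_1, P_2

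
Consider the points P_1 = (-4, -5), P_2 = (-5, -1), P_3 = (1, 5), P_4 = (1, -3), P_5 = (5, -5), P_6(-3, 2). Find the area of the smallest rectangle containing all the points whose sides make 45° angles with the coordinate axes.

In coordinates u = x + y, v = x − y the rectangle is axis-aligned; the map (x,y)→(u,v) scales areas by 2.
u-values: -9, -6, 6, -2, 0, -1; range = 6 − (-9) = 15.
v-values: 1, -4, -4, 4, 10, -5; range = 10 − (-5) = 15.
Area = (15 × 15) / 2 = 112.5.

112.5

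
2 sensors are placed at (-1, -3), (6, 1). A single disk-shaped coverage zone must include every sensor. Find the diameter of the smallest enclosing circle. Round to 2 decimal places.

8.06

The smallest circle enclosing two points has them as diameter endpoints.
Centre = midpoint = (2.5, -1); r² = |(-1, -3)−(6, 1)|²/4 = 65/4 = 16.25.
Diameter = 2r = 2√(16.25) ≈ 8.06.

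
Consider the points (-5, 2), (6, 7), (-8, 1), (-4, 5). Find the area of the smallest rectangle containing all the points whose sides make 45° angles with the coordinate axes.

In coordinates u = x + y, v = x − y the rectangle is axis-aligned; the map (x,y)→(u,v) scales areas by 2.
u-values: -3, 13, -7, 1; range = 13 − (-7) = 20.
v-values: -7, -1, -9, -9; range = -1 − (-9) = 8.
Area = (20 × 8) / 2 = 80.

80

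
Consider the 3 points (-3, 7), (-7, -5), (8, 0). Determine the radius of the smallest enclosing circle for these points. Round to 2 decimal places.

8.15

Call the three points A, B, C in the order given.
Side lengths²: AB² = 160, AC² = 170, BC² = 250.
Since BC² = 250 < 170 + 160 = 330, the triangle is acute, so the smallest enclosing circle is the circumcircle.
Circumcentre = (-0.125, -0.625), r² = 66.40625.
r = √(66.40625) ≈ 8.15.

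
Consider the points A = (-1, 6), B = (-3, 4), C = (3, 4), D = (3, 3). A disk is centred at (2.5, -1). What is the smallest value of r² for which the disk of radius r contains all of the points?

The required radius is the distance from (2.5, -1) to the farthest point.
Squared distances: 61.25, 55.25, 25.25, 16.25.
Maximum is 61.25, attained at A.

61.25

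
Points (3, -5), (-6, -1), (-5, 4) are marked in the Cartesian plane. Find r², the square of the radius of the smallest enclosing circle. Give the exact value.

Call the three points A, B, C in the order given.
Side lengths²: AB² = 97, AC² = 145, BC² = 26.
Since AC² = 145 ≥ 97 + 26 = 123, the angle opposite AC is not acute, so the smallest enclosing circle has AC as diameter.
Centre = midpoint of AC = (-1, -0.5), r² = 145/4 = 36.25.

36.25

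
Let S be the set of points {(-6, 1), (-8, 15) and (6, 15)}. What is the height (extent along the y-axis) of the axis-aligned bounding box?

max y = 15, min y = 1, so height = 14.

14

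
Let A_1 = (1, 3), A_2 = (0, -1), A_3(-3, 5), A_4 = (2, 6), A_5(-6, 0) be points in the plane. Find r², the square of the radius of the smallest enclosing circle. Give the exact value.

A smallest enclosing disk is always determined by at most three of the input points on its boundary.
The farthest pair is A_4–A_5 with squared distance 100. The circle on this segment as diameter has centre (-2, 3) and r² = 100/4 = 25.
Check A_1: distance² to centre = 9 ≤ 25, so it lies inside.
All remaining points lie in this disk, and no smaller disk contains both endpoints, so this is the minimum enclosing circle.

25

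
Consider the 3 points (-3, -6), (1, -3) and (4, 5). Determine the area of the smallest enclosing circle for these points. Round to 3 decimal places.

133.518

Call the three points A, B, C in the order given.
Side lengths²: AB² = 25, AC² = 170, BC² = 73.
Since AC² = 170 ≥ 73 + 25 = 98, the angle opposite AC is not acute, so the smallest enclosing circle has AC as diameter.
Centre = midpoint of AC = (0.5, -0.5), r² = 170/4 = 42.5.
Area = π·r² = π·42.5 ≈ 133.518.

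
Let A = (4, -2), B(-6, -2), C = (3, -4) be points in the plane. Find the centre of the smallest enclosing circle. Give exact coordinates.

(-1, -2)

Side lengths²: AB² = 100, AC² = 5, BC² = 85.
Since AB² = 100 ≥ 85 + 5 = 90, the angle opposite AB is not acute, so the smallest enclosing circle has AB as diameter.
Centre = midpoint of AB = (-1, -2), r² = 100/4 = 25.
Centre = (-1, -2).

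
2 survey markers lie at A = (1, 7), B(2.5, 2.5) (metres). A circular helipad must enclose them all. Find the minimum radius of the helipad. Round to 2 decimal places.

The smallest circle enclosing two points has them as diameter endpoints.
Centre = midpoint = (1.75, 4.75); r² = |AB|²/4 = 22.5/4 = 5.625.
r = √(5.625) ≈ 2.37.

2.37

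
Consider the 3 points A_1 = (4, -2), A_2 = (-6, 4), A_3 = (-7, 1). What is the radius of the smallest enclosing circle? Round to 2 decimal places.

5.84

Side lengths²: A_1A_2² = 136, A_1A_3² = 130, A_2A_3² = 10.
Since A_1A_2² = 136 < 130 + 10 = 140, the triangle is acute, so the smallest enclosing circle is the circumcircle.
Circumcentre = (-7/6, 13/18), r² = 5525/162.
r = √(5525/162) ≈ 5.84.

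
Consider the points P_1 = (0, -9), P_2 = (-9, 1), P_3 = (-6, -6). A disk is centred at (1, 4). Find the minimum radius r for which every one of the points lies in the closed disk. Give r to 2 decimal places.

The required radius is the distance from (1, 4) to the farthest point.
Squared distances: 170, 109, 149.
Maximum is 170, attained at P_1.
r = √170 ≈ 13.04.

13.04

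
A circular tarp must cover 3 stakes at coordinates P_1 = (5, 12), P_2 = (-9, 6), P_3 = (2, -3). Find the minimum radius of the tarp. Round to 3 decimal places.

Side lengths²: P_1P_2² = 232, P_1P_3² = 234, P_2P_3² = 202.
Since P_1P_3² = 234 < 232 + 202 = 434, the triangle is acute, so the smallest enclosing circle is the circumcircle.
Circumcentre = (-0.40625, 5.28125), r² = 74.369140625.
r = √(74.369140625) ≈ 8.624.

8.624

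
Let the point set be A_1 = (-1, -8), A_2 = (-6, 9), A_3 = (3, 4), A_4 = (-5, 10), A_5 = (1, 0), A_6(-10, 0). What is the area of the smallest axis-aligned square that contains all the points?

324

The bounding box has width 13 and height 18.
An axis-aligned square enclosing the set must have side ≥ max(width, height).
So the minimum side is max(13, 18) = 18.
Area = 18² = 324.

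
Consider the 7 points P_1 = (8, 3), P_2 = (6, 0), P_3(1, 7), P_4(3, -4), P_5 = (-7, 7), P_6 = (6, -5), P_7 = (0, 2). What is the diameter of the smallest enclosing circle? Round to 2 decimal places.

The farthest pair is P_5–P_6 with squared distance 313. The circle on this segment as diameter has centre (-0.5, 1) and r² = 313/4 = 78.25.
Check P_1: distance² to centre = 76.25 ≤ 78.25, so it lies inside.
All remaining points lie in this disk, and no smaller disk contains both endpoints, so this is the minimum enclosing circle.
Diameter = 2r = 2√(78.25) ≈ 17.69.

17.69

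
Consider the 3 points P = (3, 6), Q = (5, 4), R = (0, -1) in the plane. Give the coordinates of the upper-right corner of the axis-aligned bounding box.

(5, 6)

x-range [0, 5], y-range [-1, 6].
The upper-right corner is (5, 6).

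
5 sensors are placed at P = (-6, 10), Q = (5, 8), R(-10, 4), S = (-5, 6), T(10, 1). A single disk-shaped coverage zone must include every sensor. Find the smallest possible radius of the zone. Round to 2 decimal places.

10.11

The farthest pair is R–T with squared distance 409. The circle on this segment as diameter has centre (0, 2.5) and r² = 409/4 = 102.25.
Check P: distance² to centre = 92.25 ≤ 102.25, so it lies inside.
All remaining points lie in this disk, and no smaller disk contains both endpoints, so this is the minimum enclosing circle.
r = √(102.25) ≈ 10.11.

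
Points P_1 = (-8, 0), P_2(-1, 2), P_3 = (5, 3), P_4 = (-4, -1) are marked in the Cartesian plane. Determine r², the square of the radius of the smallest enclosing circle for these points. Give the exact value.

44.5

The farthest pair is P_1–P_3 with squared distance 178. The circle on this segment as diameter has centre (-1.5, 1.5) and r² = 178/4 = 44.5.
Check P_2: distance² to centre = 0.5 ≤ 44.5, so it lies inside.
All remaining points lie in this disk, and no smaller disk contains both endpoints, so this is the minimum enclosing circle.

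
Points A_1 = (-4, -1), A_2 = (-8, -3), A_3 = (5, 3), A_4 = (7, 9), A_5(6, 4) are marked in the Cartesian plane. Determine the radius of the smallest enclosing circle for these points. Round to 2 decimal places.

9.60

By Welzl's lemma the MEC is supported by two points (diametrically opposite) or three points (on a circumcircle).
The farthest pair is A_2–A_4 with squared distance 369. The circle on this segment as diameter has centre (-0.5, 3) and r² = 369/4 = 92.25.
Check A_1: distance² to centre = 28.25 ≤ 92.25, so it lies inside.
All remaining points lie in this disk, and no smaller disk contains both endpoints, so this is the minimum enclosing circle.
r = √(92.25) ≈ 9.60.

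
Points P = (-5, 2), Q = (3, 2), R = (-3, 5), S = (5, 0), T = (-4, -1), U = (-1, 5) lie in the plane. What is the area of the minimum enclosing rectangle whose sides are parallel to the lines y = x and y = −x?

65

In coordinates u = x + y, v = x − y the rectangle is axis-aligned; the map (x,y)→(u,v) scales areas by 2.
u-values: -3, 5, 2, 5, -5, 4; range = 5 − (-5) = 10.
v-values: -7, 1, -8, 5, -3, -6; range = 5 − (-8) = 13.
Area = (10 × 13) / 2 = 65.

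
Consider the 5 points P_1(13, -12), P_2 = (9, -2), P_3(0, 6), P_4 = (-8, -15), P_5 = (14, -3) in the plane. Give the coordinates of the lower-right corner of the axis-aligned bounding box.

(14, -15)

x-range [-8, 14], y-range [-15, 6].
The lower-right corner is (14, -15).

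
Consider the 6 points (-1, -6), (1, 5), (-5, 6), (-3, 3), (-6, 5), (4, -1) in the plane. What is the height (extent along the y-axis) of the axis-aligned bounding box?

max y = 6, min y = -6, so height = 12.

12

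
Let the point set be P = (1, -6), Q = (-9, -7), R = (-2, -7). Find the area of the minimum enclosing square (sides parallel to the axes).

The bounding box has width 10 and height 1.
An axis-aligned square enclosing the set must have side ≥ max(width, height).
So the minimum side is max(10, 1) = 10.
Area = 10² = 100.

100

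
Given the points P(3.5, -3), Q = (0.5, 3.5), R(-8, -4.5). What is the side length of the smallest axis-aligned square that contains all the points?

The bounding box has width 11.5 and height 8.
An axis-aligned square enclosing the set must have side ≥ max(width, height).
So the minimum side is max(11.5, 8) = 11.5.

11.5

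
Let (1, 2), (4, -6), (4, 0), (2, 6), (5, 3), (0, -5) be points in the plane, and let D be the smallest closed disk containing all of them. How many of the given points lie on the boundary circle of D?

The farthest pair is (4, -6)–(2, 6) with squared distance 148. The circle on this segment as diameter has centre (3, 0) and r² = 148/4 = 37.
Check (1, 2): distance² to centre = 8 ≤ 37, so it lies inside.
All remaining points lie in this disk, and no smaller disk contains both endpoints, so this is the minimum enclosing circle.
The points at distance exactly r from the centre are (4, -6), (2, 6) — 2 points.

2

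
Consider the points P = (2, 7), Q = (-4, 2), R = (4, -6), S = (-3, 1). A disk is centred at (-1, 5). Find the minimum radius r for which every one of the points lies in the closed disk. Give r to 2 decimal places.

12.08

The required radius is the distance from (-1, 5) to the farthest point.
Squared distances: 13, 18, 146, 20.
Maximum is 146, attained at R.
r = √146 ≈ 12.08.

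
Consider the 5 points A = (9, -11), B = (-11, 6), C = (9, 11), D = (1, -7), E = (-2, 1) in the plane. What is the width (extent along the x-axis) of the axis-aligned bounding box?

max x = 9, min x = -11, so width = 20.

20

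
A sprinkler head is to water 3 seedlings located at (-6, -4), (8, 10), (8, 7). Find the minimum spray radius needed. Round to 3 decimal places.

Call the three points A, B, C in the order given.
Side lengths²: AB² = 392, AC² = 317, BC² = 9.
Since AB² = 392 ≥ 317 + 9 = 326, the angle opposite AB is not acute, so the smallest enclosing circle has AB as diameter.
Centre = midpoint of AB = (1, 3), r² = 392/4 = 98.
r = √98 ≈ 9.899.

9.899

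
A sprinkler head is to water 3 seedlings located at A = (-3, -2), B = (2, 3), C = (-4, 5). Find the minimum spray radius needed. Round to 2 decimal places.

Side lengths²: AB² = 50, AC² = 50, BC² = 40.
Since AC² = 50 < 50 + 40 = 90, the triangle is acute, so the smallest enclosing circle is the circumcircle.
Circumcentre = (-1.75, 1.75), r² = 15.625.
r = √(15.625) ≈ 3.95.

3.95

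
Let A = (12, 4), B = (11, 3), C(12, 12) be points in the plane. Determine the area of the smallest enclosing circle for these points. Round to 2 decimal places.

64.40

Side lengths²: AB² = 2, AC² = 64, BC² = 82.
Since BC² = 82 ≥ 64 + 2 = 66, the angle opposite BC is not acute, so the smallest enclosing circle has BC as diameter.
Centre = midpoint of BC = (11.5, 7.5), r² = 82/4 = 20.5.
Area = π·r² = π·20.5 ≈ 64.40.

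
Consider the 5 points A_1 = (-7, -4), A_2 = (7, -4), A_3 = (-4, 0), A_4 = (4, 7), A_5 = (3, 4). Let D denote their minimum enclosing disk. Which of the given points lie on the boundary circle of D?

A_1, A_2, A_4

The minimum enclosing circle of a finite set is fixed by two of the points (as a diameter) or three (as a circumcircle).
The minimum enclosing circle is determined by three boundary points: A_1, A_2, A_4.
Their circumcentre is (0, 0) with r² = 65.
The farthest remaining point A_5 is at distance² 25 ≤ 65.
The points at distance exactly r from the centre are A_1, A_2, A_4 — 3 points.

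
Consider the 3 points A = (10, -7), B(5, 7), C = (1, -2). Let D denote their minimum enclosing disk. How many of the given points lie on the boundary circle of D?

2

Side lengths²: AB² = 221, AC² = 106, BC² = 97.
Since AB² = 221 ≥ 106 + 97 = 203, the angle opposite AB is not acute, so the smallest enclosing circle has AB as diameter.
Centre = midpoint of AB = (7.5, 0), r² = 221/4 = 55.25.
The points at distance exactly r from the centre are A, B — 2 points.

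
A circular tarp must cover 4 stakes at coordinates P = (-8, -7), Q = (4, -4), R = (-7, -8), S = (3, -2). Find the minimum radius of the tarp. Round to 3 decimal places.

6.185

The minimum enclosing circle of a finite set is fixed by two of the points (as a diameter) or three (as a circumcircle).
The farthest pair is P–Q with squared distance 153. The circle on this segment as diameter has centre (-2, -5.5) and r² = 153/4 = 38.25.
Check R: distance² to centre = 31.25 ≤ 38.25, so it lies inside.
All remaining points lie in this disk, and no smaller disk contains both endpoints, so this is the minimum enclosing circle.
r = √(38.25) ≈ 6.185.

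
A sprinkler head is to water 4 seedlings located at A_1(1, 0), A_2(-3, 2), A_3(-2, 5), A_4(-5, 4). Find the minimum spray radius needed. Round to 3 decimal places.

3.606

The farthest pair is A_1–A_4 with squared distance 52. The circle on this segment as diameter has centre (-2, 2) and r² = 52/4 = 13.
Check A_2: distance² to centre = 1 ≤ 13, so it lies inside.
All remaining points lie in this disk, and no smaller disk contains both endpoints, so this is the minimum enclosing circle.
r = √13 ≈ 3.606.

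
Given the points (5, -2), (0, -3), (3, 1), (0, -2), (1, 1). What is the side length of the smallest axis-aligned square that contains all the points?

5

The bounding box has width 5 and height 4.
An axis-aligned square enclosing the set must have side ≥ max(width, height).
So the minimum side is max(5, 4) = 5.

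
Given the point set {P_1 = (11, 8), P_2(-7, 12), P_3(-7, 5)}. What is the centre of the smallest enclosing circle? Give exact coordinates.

Side lengths²: P_1P_2² = 340, P_1P_3² = 333, P_2P_3² = 49.
Since P_1P_2² = 340 < 333 + 49 = 382, the triangle is acute, so the smallest enclosing circle is the circumcircle.
Circumcentre = (5/3, 8.5), r² = 3145/36.
Centre = (5/3, 8.5).

(5/3, 8.5)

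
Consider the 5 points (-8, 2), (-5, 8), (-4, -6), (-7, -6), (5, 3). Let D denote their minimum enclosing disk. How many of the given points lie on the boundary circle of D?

A smallest enclosing disk is always determined by at most three of the input points on its boundary.
The minimum enclosing circle is determined by three boundary points: (-5, 8), (-7, -6), (5, 3).
Their circumcentre is (-2.5, 0.5) with r² = 62.5.
The farthest remaining point (-4, -6) is at distance² 44.5 ≤ 62.5.
The points at distance exactly r from the centre are (-5, 8), (-7, -6), (5, 3) — 3 points.

3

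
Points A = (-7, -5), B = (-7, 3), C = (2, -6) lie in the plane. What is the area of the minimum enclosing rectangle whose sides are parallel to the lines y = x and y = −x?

72

In coordinates u = x + y, v = x − y the rectangle is axis-aligned; the map (x,y)→(u,v) scales areas by 2.
u-values: -12, -4, -4; range = -4 − (-12) = 8.
v-values: -2, -10, 8; range = 8 − (-10) = 18.
Area = (8 × 18) / 2 = 72.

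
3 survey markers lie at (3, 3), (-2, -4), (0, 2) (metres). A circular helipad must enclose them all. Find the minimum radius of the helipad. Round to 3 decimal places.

Call the three points A, B, C in the order given.
Side lengths²: AB² = 74, AC² = 10, BC² = 40.
Since AB² = 74 ≥ 40 + 10 = 50, the angle opposite AB is not acute, so the smallest enclosing circle has AB as diameter.
Centre = midpoint of AB = (0.5, -0.5), r² = 74/4 = 18.5.
r = √(18.5) ≈ 4.301.

4.301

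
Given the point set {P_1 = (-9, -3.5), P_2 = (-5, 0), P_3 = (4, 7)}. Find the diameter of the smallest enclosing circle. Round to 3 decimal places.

16.711

Side lengths²: P_1P_2² = 28.25, P_1P_3² = 279.25, P_2P_3² = 130.
Since P_1P_3² = 279.25 ≥ 130 + 28.25 = 158.25, the angle opposite P_1P_3 is not acute, so the smallest enclosing circle has P_1P_3 as diameter.
Centre = midpoint of P_1P_3 = (-2.5, 1.75), r² = 279.25/4 = 69.8125.
Diameter = 2r = 2√(69.8125) ≈ 16.711.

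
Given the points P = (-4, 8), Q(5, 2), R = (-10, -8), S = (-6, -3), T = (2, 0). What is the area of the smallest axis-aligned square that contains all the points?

The bounding box has width 15 and height 16.
An axis-aligned square enclosing the set must have side ≥ max(width, height).
So the minimum side is max(15, 16) = 16.
Area = 16² = 256.

256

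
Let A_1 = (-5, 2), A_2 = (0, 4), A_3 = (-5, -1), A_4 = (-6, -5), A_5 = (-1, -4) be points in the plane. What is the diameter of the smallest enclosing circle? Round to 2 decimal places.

10.82

The farthest pair is A_2–A_4 with squared distance 117. The circle on this segment as diameter has centre (-3, -0.5) and r² = 117/4 = 29.25.
Check A_1: distance² to centre = 10.25 ≤ 29.25, so it lies inside.
All remaining points lie in this disk, and no smaller disk contains both endpoints, so this is the minimum enclosing circle.
Diameter = 2r = 2√(29.25) ≈ 10.82.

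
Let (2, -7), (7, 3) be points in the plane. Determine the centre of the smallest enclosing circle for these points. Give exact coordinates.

(4.5, -2)

The smallest circle enclosing two points has them as diameter endpoints.
Centre = midpoint = (4.5, -2); r² = |(2, -7)−(7, 3)|²/4 = 125/4 = 31.25.
Centre = (4.5, -2).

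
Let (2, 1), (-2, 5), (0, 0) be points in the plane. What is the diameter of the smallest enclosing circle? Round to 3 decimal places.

Call the three points A, B, C in the order given.
Side lengths²: AB² = 32, AC² = 5, BC² = 29.
Since AB² = 32 < 29 + 5 = 34, the triangle is acute, so the smallest enclosing circle is the circumcircle.
Circumcentre = (-1/6, 17/6), r² = 145/18.
Diameter = 2r = 2√(145/18) ≈ 5.676.

5.676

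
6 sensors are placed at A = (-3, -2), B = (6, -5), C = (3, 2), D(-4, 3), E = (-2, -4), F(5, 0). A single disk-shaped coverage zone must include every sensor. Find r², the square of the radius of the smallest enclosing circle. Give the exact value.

41

By Welzl's lemma the MEC is supported by two points (diametrically opposite) or three points (on a circumcircle).
The farthest pair is B–D with squared distance 164. The circle on this segment as diameter has centre (1, -1) and r² = 164/4 = 41.
Check A: distance² to centre = 17 ≤ 41, so it lies inside.
All remaining points lie in this disk, and no smaller disk contains both endpoints, so this is the minimum enclosing circle.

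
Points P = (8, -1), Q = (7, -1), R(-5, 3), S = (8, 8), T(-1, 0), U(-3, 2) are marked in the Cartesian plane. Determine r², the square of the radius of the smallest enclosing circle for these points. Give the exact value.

17945/338

A smallest enclosing disk is always determined by at most three of the input points on its boundary.
The minimum enclosing circle is determined by three boundary points: P, R, S.
Their circumcentre is (59/26, 3.5) with r² = 17945/338.
The farthest remaining point Q is at distance² 14409/338 ≤ 17945/338.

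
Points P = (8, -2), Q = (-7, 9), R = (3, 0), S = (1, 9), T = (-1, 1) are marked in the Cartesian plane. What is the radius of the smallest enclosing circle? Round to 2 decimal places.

The minimum enclosing circle of a finite set is fixed by two of the points (as a diameter) or three (as a circumcircle).
The farthest pair is P–Q with squared distance 346. The circle on this segment as diameter has centre (0.5, 3.5) and r² = 346/4 = 86.5.
Check R: distance² to centre = 18.5 ≤ 86.5, so it lies inside.
All remaining points lie in this disk, and no smaller disk contains both endpoints, so this is the minimum enclosing circle.
r = √(86.5) ≈ 9.30.

9.30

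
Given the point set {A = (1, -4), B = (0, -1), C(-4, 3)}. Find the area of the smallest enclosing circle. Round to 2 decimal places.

Side lengths²: AB² = 10, AC² = 74, BC² = 32.
Since AC² = 74 ≥ 32 + 10 = 42, the angle opposite AC is not acute, so the smallest enclosing circle has AC as diameter.
Centre = midpoint of AC = (-1.5, -0.5), r² = 74/4 = 18.5.
Area = π·r² = π·18.5 ≈ 58.12.

58.12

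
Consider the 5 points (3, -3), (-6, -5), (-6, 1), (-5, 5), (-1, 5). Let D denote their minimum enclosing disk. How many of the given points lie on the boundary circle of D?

3

The minimum enclosing circle of a finite set is fixed by two of the points (as a diameter) or three (as a circumcircle).
The minimum enclosing circle is determined by three boundary points: (3, -3), (-6, -5), (-5, 5).
Their circumcentre is (-51/22, -7/22) with r² = 8585/242.
The farthest remaining point (-1, 5) is at distance² 7265/242 ≤ 8585/242.
The points at distance exactly r from the centre are (3, -3), (-6, -5), (-5, 5) — 3 points.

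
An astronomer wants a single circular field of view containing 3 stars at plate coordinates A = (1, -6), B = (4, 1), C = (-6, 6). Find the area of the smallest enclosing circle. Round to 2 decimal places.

151.58

Side lengths²: AB² = 58, AC² = 193, BC² = 125.
Since AC² = 193 ≥ 125 + 58 = 183, the angle opposite AC is not acute, so the smallest enclosing circle has AC as diameter.
Centre = midpoint of AC = (-2.5, 0), r² = 193/4 = 48.25.
Area = π·r² = π·48.25 ≈ 151.58.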